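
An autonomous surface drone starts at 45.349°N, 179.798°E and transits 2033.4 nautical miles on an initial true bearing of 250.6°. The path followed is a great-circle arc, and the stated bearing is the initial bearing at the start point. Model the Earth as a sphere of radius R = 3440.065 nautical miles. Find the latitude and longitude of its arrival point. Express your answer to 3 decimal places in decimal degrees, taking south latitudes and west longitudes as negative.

latitude 27.427°, longitude 143.485°

Central angle δ = d/R = 0.591093 rad.
With φ₁ = 45.349° = 0.791489 rad and θ = 250.6° = 4.373795 rad:
Destination latitude: φ₂ = arcsin( sin φ₁ cos δ + cos φ₁ sin δ cos θ ) = arcsin(0.460611) = 27.427°.
Then Δλ = atan2(-0.369405, 0.502653) = -0.633774 rad, from sin θ sin δ cos φ₁ over cos δ − sin φ₁ sin φ₂.
λ₂ = λ₁ + Δλ = 143.485°.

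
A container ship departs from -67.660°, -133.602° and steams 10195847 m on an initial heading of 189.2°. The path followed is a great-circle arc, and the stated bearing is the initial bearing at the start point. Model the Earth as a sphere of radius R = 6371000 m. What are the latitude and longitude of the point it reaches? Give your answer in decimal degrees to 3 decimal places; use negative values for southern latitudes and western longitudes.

The arc subtends δ = 10195847/6371000 = 1.600353 rad at the centre.
Converting: φ₁ = -1.180890 rad, θ = 3.302163 rad.
Applying the spherical law of cosines for sides, sin φ₂ = sin φ₁ cos δ + cos φ₁ sin δ cos θ = -0.347715, so φ₂ = -20.348°.
Then Δλ = atan2(-0.060745, -0.351169) = -2.970309 rad, from sin θ sin δ cos φ₁ over cos δ − sin φ₁ sin φ₂.
λ₂ = -133.602° + -170.186° = -303.788°, normalized to (−180°, 180°] → 56.212°.

latitude -20.348°, longitude 56.212°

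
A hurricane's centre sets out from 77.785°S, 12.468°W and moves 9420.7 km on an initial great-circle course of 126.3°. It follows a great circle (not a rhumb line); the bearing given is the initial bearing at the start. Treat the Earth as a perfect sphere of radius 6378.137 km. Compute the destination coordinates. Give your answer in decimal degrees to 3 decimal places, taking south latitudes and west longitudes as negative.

The arc subtends δ = 9420.7/6378.137 = 1.477030 rad at the centre.
Start latitude φ₁ = -1.357604 rad; initial bearing θ = 2.204351 rad.
sin φ₂ = sin φ₁ cos δ + cos φ₁ sin δ cos θ = (-0.977361)(0.093629) + (0.211581)(0.995607)(-0.592013) = -0.216218
φ₂ = asin(-0.216218) = -0.217939 rad = -12.487°.
Δλ = atan2( sin θ sin δ cos φ₁ , cos δ − sin φ₁ sin φ₂ ) = atan2(0.169770, -0.117694) = 2.176980 rad = 124.732°.
λ₂ = -12.468° + 124.732° = 112.264°.

latitude -12.487°, longitude 112.264°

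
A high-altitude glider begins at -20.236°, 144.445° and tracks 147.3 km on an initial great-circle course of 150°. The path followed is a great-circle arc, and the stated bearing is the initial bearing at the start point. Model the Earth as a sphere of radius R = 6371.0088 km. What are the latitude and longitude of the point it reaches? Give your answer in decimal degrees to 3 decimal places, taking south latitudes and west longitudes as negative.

latitude -21.382°, longitude 145.156°

The arc subtends δ = 147.3/6371.0088 = 0.023120 rad at the centre.
Converting: φ₁ = -0.353185 rad, θ = 2.617994 rad.
Applying the spherical law of cosines for sides, sin φ₂ = sin φ₁ cos δ + cos φ₁ sin δ cos θ = -0.364581, so φ₂ = -21.382°.
Δλ = atan2( sin θ sin δ cos φ₁ , cos δ − sin φ₁ sin φ₂ ) = atan2(0.010846, 0.873629) = 0.012414 rad = 0.711°.
λ₂ = λ₁ + Δλ = 145.156°.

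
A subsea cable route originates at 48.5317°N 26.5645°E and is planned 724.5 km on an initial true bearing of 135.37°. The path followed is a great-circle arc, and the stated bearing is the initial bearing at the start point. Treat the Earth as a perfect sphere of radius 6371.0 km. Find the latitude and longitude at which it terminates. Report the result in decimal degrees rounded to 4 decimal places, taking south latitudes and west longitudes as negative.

latitude 43.7098°, longitude 32.8961°

δ = 724.5/6371 = 0.113718 rad (6.5156°).
With φ₁ = 48.5317° = 0.847038 rad and θ = 135.37° = 2.362652 rad:
sin φ₂ = sin φ₁ cos δ + cos φ₁ sin δ cos θ = (0.749322)(0.993541) + (0.662206)(0.113473)(-0.711658) = 0.691006
φ₂ = asin(0.691006) = 0.762880 rad = 43.7098°.
For the longitude increment, Δλ = atan2( sin θ sin δ cos φ₁, cos δ − sin φ₁ sin φ₂ ) = atan2(0.052790, 0.475755) = 6.3316°.
Hence λ₂ = 26.5645° + 6.3316° = 32.8961°.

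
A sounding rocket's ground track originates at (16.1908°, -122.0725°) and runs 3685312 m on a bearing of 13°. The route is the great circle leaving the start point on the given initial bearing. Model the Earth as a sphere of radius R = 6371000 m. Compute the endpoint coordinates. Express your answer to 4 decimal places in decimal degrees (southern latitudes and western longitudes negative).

latitude 48.1642°, longitude -111.4470°

The arc subtends δ = 3685312/6371000 = 0.578451 rad at the centre.
Start latitude φ₁ = 0.282583 rad; initial bearing θ = 0.226893 rad.
Applying the spherical law of cosines for sides, sin φ₂ = sin φ₁ cos δ + cos φ₁ sin δ cos θ = 0.745060, so φ₂ = 48.1642°.
For the longitude increment, Δλ = atan2( sin θ sin δ cos φ₁, cos δ − sin φ₁ sin φ₂ ) = atan2(0.118109, 0.629560) = 10.6255°.
Hence λ₂ = -122.0725° + 10.6255° = -111.4470°.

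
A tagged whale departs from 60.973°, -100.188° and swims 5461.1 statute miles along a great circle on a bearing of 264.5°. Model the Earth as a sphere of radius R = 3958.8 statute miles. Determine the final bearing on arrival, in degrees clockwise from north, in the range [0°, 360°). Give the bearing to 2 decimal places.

final bearing 209.11°

Central angle δ = d/R = 1.379484 rad.
With φ₁ = 60.973° = 1.064180 rad and θ = 264.5° = 4.616396 rad:
Destination latitude: φ₂ = arcsin( sin φ₁ cos δ + cos φ₁ sin δ cos θ ) = arcsin(0.120606) = 6.927°.
Then Δλ = atan2(-0.474176, 0.084691) = -1.394053 rad, from sin θ sin δ cos φ₁ over cos δ − sin φ₁ sin φ₂.
λ₂ = -100.188° + -79.873° = -180.061°, normalized to (−180°, 180°] → 179.939°.
The forward bearing on arrival equals the back-azimuth from the destination plus 180°.
Back-azimuth from P₂ (6.93°, 179.94°) to P₁ (60.97°, -100.19°), with Δλ' = λ₁ − λ₂ = -280.13°: atan2( sin Δλ' cos φ₁ , cos φ₂ sin φ₁ − sin φ₂ cos φ₁ cos Δλ' ) = 29.11°.
Final bearing = (29.11° + 180°) mod 360° = 209.11°.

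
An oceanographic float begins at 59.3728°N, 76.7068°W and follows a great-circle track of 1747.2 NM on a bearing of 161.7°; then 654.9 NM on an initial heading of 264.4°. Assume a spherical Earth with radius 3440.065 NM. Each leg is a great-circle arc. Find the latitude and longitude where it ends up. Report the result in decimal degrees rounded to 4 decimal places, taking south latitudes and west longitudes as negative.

latitude 29.4391°, longitude -78.9215°

Apply the spherical direct solution leg by leg, carrying full precision between legs.
Leg 1: from (59.3728°, -76.7068°), δ = 1747.2/3440.065 = 0.507897 rad, θ = 161.7° → φ = 31.1073°, λ = -66.4329°.
Leg 2: from (31.1073°, -66.4329°), δ = 654.9/3440.065 = 0.190374 rad, θ = 264.4° → φ = 29.4391°, λ = -78.9215°.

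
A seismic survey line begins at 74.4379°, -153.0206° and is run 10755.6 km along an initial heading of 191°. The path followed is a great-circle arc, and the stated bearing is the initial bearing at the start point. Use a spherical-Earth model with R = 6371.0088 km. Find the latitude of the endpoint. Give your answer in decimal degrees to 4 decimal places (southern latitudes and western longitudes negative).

Angular distance δ = d/R = 10755.6 / 6371.0088 = 1.688210 rad.
With φ₁ = 74.4379° = 1.299186 rad and θ = 191° = 3.333579 rad:
Destination latitude: φ₂ = arcsin( sin φ₁ cos δ + cos φ₁ sin δ cos θ ) = arcsin(-0.374390) = -21.9866°.
For the longitude increment, Δλ = atan2( sin θ sin δ cos φ₁, cos δ − sin φ₁ sin φ₂ ) = atan2(-0.050838, 0.243521) = -11.7919°.
Hence λ₂ = -153.0206° + -11.7919° = -164.8125°.

latitude -21.9866°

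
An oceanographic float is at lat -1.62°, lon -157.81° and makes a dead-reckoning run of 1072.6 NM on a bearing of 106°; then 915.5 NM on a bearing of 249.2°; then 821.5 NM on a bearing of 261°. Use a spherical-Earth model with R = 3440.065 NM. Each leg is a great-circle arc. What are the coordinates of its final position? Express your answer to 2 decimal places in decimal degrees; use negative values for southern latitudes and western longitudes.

latitude -13.35°, longitude -168.98°

Apply the spherical direct solution leg by leg, carrying full precision between legs.
Leg 1: from (-1.62°, -157.81°), δ = 1072.6/3440.065 = 0.311796 rad, θ = 106° → φ = -6.40°, λ = -140.55°.
Leg 2: from (-6.40°, -140.55°), δ = 915.5/3440.065 = 0.266129 rad, θ = 249.2° → φ = -11.56°, λ = -155.08°.
Leg 3: from (-11.56°, -155.08°), δ = 821.5/3440.065 = 0.238804 rad, θ = 261° → φ = -13.35°, λ = -168.98°.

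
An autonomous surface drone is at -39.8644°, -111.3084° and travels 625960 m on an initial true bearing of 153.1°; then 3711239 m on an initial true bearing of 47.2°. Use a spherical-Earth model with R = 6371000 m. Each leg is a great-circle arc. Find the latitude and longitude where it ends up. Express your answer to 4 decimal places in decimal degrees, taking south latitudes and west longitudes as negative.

latitude -18.8853°, longitude -82.4677°

Apply the spherical direct solution leg by leg, carrying full precision between legs.
Leg 1: from (-39.8644°, -111.3084°), δ = 625960/6371000 = 0.098251 rad, θ = 153.1° → φ = -44.8318°, λ = -107.7205°.
Leg 2: from (-44.8318°, -107.7205°), δ = 3711239/6371000 = 0.582521 rad, θ = 47.2° → φ = -18.8853°, λ = -82.4677°.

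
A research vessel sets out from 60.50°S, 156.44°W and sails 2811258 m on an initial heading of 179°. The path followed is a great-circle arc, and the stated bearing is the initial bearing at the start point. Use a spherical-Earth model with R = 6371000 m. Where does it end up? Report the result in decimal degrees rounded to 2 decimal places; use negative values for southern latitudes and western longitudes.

Angular distance δ = d/R = 2811258 / 6371000 = 0.441259 rad.
Start latitude φ₁ = -1.055924 rad; initial bearing θ = 3.124139 rad.
Applying the spherical law of cosines for sides, sin φ₂ = sin φ₁ cos δ + cos φ₁ sin δ cos θ = -0.997260, so φ₂ = -85.76°.
Δλ = atan2( sin θ sin δ cos φ₁ , cos δ − sin φ₁ sin φ₂ ) = atan2(0.003670, 0.036244) = 0.100922 rad = 5.78°.
λ₂ = λ₁ + Δλ = -150.66°.

latitude -85.76°, longitude -150.66°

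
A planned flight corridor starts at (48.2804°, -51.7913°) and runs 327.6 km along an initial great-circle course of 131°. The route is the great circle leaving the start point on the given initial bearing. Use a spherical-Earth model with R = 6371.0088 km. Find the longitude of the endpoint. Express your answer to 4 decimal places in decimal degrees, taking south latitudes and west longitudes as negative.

longitude -48.5726°

Central angle δ = d/R = 0.051420 rad.
With φ₁ = 48.2804° = 0.842652 rad and θ = 131° = 2.286381 rad:
sin φ₂ = sin φ₁ cos δ + cos φ₁ sin δ cos θ = (0.746411)(0.998678) + (0.665486)(0.051398)(-0.656059) = 0.722984
φ₂ = asin(0.722984) = 0.808112 rad = 46.3014°.
For the longitude increment, Δλ = atan2( sin θ sin δ cos φ₁, cos δ − sin φ₁ sin φ₂ ) = atan2(0.025814, 0.459035) = 3.2187°.
λ₂ = λ₁ + Δλ = -48.5726°.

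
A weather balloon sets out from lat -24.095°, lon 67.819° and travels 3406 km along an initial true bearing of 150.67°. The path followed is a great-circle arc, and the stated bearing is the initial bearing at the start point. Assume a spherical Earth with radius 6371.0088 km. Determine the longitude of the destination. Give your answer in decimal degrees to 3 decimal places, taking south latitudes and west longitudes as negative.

longitude 90.264°

Angular distance δ = d/R = 3406 / 6371.0088 = 0.534609 rad.
With φ₁ = -24.095° = -0.420537 rad and θ = 150.67° = 2.629688 rad:
Applying the spherical law of cosines for sides, sin φ₂ = sin φ₁ cos δ + cos φ₁ sin δ cos θ = -0.756777, so φ₂ = -49.181°.
For the longitude increment, Δλ = atan2( sin θ sin δ cos φ₁, cos δ − sin φ₁ sin φ₂ ) = atan2(0.227830, 0.551513) = 22.445°.
λ₂ = 67.819° + 22.445° = 90.264°.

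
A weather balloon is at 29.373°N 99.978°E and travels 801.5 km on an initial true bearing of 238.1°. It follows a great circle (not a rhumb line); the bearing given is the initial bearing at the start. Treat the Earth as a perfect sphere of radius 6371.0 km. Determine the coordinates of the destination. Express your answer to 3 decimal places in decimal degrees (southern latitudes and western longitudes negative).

latitude 25.394°, longitude 93.206°

δ = 801.5/6371 = 0.125804 rad (7.2081°).
Converting: φ₁ = 0.512656 rad, θ = 4.155629 rad.
sin φ₂ = sin φ₁ cos δ + cos φ₁ sin δ cos θ = (0.490493)(0.992097) + (0.871445)(0.125473)(-0.528438) = 0.428836
φ₂ = asin(0.428836) = 0.443204 rad = 25.394°.
For the longitude increment, Δλ = atan2( sin θ sin δ cos φ₁, cos δ − sin φ₁ sin φ₂ ) = atan2(-0.092829, 0.781756) = -6.772°.
Hence λ₂ = 99.978° + -6.772° = 93.206°.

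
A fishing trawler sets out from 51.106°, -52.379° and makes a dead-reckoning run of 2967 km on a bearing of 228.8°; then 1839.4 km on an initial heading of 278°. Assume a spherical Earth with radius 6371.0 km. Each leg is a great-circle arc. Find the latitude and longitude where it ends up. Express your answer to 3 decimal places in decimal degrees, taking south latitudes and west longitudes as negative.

Apply the spherical direct solution leg by leg, carrying full precision between legs.
Leg 1: from (51.106°, -52.379°), δ = 2967/6371 = 0.465704 rad, θ = 228.8° → φ = 30.644°, λ = -75.503°.
Leg 2: from (30.644°, -75.503°), δ = 1839.4/6371 = 0.288714 rad, θ = 278° → φ = 31.514°, λ = -94.815°.

latitude 31.514°, longitude -94.815°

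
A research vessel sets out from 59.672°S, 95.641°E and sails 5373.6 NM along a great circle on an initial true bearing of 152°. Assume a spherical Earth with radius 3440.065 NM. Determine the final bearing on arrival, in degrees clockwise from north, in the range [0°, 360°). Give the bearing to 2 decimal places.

final bearing 15.42°

δ = 5373.6/3440.065 = 1.562064 rad (89.4996°).
Start latitude φ₁ = -1.041473 rad; initial bearing θ = 2.652900 rad.
sin φ₂ = sin φ₁ cos δ + cos φ₁ sin δ cos θ = (-0.863149)(0.008733) + (0.504949)(0.999962)(-0.882948) = -0.453365
φ₂ = asin(-0.453365) = -0.470537 rad = -26.960°.
For the longitude increment, Δλ = atan2( sin θ sin δ cos φ₁, cos δ − sin φ₁ sin φ₂ ) = atan2(0.237050, -0.382588) = 148.218°.
λ₂ = 95.641° + 148.218° = 243.859°, normalized to (−180°, 180°] → -116.141°.
The forward bearing on arrival equals the back-azimuth from the destination plus 180°.
Back-azimuth from P₂ (-26.96°, -116.14°) to P₁ (-59.67°, 95.64°), with Δλ' = λ₁ − λ₂ = 211.78°: atan2( sin Δλ' cos φ₁ , cos φ₂ sin φ₁ − sin φ₂ cos φ₁ cos Δλ' ) = 195.42°.
Final bearing = (195.42° + 180°) mod 360° = 15.42°.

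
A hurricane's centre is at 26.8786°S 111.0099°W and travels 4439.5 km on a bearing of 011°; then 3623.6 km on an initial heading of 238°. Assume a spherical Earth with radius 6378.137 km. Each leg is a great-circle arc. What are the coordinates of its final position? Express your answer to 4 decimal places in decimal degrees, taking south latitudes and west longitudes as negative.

latitude -5.6070°, longitude -131.1039°

Apply the spherical direct solution leg by leg, carrying full precision between legs.
Leg 1: from (-26.8786°, -111.0099°), δ = 4439.5/6378.137 = 0.696050 rad, θ = 11° → φ = 12.3850°, λ = -103.8141°.
Leg 2: from (12.3850°, -103.8141°), δ = 3623.6/6378.137 = 0.568128 rad, θ = 238° → φ = -5.6070°, λ = -131.1039°.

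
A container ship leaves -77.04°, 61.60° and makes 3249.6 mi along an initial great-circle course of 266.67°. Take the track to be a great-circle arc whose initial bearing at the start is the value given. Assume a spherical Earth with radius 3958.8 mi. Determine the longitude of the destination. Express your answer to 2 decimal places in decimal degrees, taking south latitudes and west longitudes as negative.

Central angle δ = d/R = 0.820855 rad.
Converting: φ₁ = -1.344602 rad, θ = 4.654270 rad.
Applying the spherical law of cosines for sides, sin φ₂ = sin φ₁ cos δ + cos φ₁ sin δ cos θ = -0.673766, so φ₂ = -42.36°.
For the longitude increment, Δλ = atan2( sin θ sin δ cos φ₁, cos δ − sin φ₁ sin φ₂ ) = atan2(-0.163828, 0.024993) = -81.33°.
Hence λ₂ = 61.60° + -81.33° = -19.73°.

longitude -19.73°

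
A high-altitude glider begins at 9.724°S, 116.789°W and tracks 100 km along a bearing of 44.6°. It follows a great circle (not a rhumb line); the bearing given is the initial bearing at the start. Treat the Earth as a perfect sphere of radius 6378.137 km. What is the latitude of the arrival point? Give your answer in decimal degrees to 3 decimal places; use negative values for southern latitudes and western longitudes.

latitude -9.084°

δ = 100/6378.137 = 0.015679 rad (0.8983°).
Start latitude φ₁ = -0.169716 rad; initial bearing θ = 0.778417 rad.
Destination latitude: φ₂ = arcsin( sin φ₁ cos δ + cos φ₁ sin δ cos θ ) = arcsin(-0.157879) = -9.084°.
For the longitude increment, Δλ = atan2( sin θ sin δ cos φ₁, cos δ − sin φ₁ sin φ₂ ) = atan2(0.010850, 0.973211) = 0.639°.
Hence λ₂ = -116.789° + 0.639° = -116.150°.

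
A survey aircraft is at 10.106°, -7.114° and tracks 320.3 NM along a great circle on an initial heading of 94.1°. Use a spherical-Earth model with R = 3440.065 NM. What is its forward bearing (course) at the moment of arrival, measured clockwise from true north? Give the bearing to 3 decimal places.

final bearing 95.028°

Central angle δ = d/R = 0.093109 rad.
Converting: φ₁ = 0.176383 rad, θ = 1.642355 rad.
Applying the spherical law of cosines for sides, sin φ₂ = sin φ₁ cos δ + cos φ₁ sin δ cos θ = 0.168165, so φ₂ = 9.681°.
Δλ = atan2( sin θ sin δ cos φ₁ , cos δ − sin φ₁ sin φ₂ ) = atan2(0.091297, 0.966161) = 0.094215 rad = 5.398°.
λ₂ = λ₁ + Δλ = -1.716°.
The forward bearing on arrival equals the back-azimuth from the destination plus 180°.
Back-azimuth from P₂ (9.681°, -1.716°) to P₁ (10.106°, -7.114°), with Δλ' = λ₁ − λ₂ = -5.398°: atan2( sin Δλ' cos φ₁ , cos φ₂ sin φ₁ − sin φ₂ cos φ₁ cos Δλ' ) = 275.028°.
Final bearing = (275.028° + 180°) mod 360° = 95.028°.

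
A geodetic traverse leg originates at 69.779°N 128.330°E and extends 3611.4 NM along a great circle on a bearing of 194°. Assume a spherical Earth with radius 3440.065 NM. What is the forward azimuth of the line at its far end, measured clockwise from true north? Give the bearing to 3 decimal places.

final bearing 184.873°

The arc subtends δ = 3611.4/3440.065 = 1.049806 rad at the centre.
With φ₁ = 69.779° = 1.217873 rad and θ = 194° = 3.385939 rad:
Applying the spherical law of cosines for sides, sin φ₂ = sin φ₁ cos δ + cos φ₁ sin δ cos θ = 0.176182, so φ₂ = 10.147°.
Then Δλ = atan2(-0.072524, 0.332416) = -0.214808 rad, from sin θ sin δ cos φ₁ over cos δ − sin φ₁ sin φ₂.
Hence λ₂ = 128.330° + -12.308° = 116.022°.
The forward bearing on arrival equals the back-azimuth from the destination plus 180°.
Back-azimuth from P₂ (10.147°, 116.022°) to P₁ (69.779°, 128.330°), with Δλ' = λ₁ − λ₂ = 12.308°: atan2( sin Δλ' cos φ₁ , cos φ₂ sin φ₁ − sin φ₂ cos φ₁ cos Δλ' ) = 4.873°.
Final bearing = (4.873° + 180°) mod 360° = 184.873°.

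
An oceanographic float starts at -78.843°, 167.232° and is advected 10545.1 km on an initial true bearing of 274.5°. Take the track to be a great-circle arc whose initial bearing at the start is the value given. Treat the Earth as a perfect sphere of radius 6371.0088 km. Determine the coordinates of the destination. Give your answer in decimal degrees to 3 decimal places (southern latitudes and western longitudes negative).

latitude 5.613°, longitude 80.711°

The arc subtends δ = 10545.1/6371.0088 = 1.655170 rad at the centre.
With φ₁ = -78.843° = -1.376070 rad and θ = 274.5° = 4.790929 rad:
sin φ₂ = sin φ₁ cos δ + cos φ₁ sin δ cos θ = (-0.981101)(-0.084273) + (0.193498)(0.996443)(0.078459) = 0.097808
φ₂ = asin(0.097808) = 0.097965 rad = 5.613°.
Δλ = atan2( sin θ sin δ cos φ₁ , cos δ − sin φ₁ sin φ₂ ) = atan2(-0.192215, 0.011686) = -1.510072 rad = -86.521°.
Hence λ₂ = 167.232° + -86.521° = 80.711°.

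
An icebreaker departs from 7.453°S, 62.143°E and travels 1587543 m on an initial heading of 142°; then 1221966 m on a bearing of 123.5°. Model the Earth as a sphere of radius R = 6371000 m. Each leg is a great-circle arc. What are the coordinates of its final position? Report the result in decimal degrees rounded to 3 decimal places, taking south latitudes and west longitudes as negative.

Apply the spherical direct solution leg by leg, carrying full precision between legs.
Leg 1: from (-7.453°, 62.143°), δ = 1587543/6371000 = 0.249183 rad, θ = 142° → φ = -18.566°, λ = 71.359°.
Leg 2: from (-18.566°, 71.359°), δ = 1221966/6371000 = 0.191801 rad, θ = 123.5° → φ = -24.349°, λ = 81.408°.

latitude -24.349°, longitude 81.408°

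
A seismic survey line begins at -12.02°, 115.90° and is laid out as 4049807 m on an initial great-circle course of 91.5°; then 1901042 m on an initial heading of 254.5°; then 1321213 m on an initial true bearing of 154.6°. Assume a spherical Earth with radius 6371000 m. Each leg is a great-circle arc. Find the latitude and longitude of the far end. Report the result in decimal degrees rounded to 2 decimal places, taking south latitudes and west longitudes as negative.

Apply the spherical direct solution leg by leg, carrying full precision between legs.
Leg 1: from (-12.02°, 115.90°), δ = 4049807/6371000 = 0.635663 rad, θ = 91.5° → φ = -10.53°, λ = 153.03°.
Leg 2: from (-10.53°, 153.03°), δ = 1901042/6371000 = 0.298390 rad, θ = 254.5° → φ = -14.59°, λ = 136.01°.
Leg 3: from (-14.59°, 136.01°), δ = 1321213/6371000 = 0.207379 rad, θ = 154.6° → φ = -25.25°, λ = 141.62°.

latitude -25.25°, longitude 141.62°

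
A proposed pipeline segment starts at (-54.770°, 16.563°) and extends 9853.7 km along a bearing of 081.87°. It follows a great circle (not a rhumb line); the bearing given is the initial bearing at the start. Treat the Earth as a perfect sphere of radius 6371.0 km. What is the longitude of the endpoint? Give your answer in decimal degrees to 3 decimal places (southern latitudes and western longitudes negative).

Central angle δ = d/R = 1.546649 rad.
Start latitude φ₁ = -0.955917 rad; initial bearing θ = 1.428901 rad.
Destination latitude: φ₂ = arcsin( sin φ₁ cos δ + cos φ₁ sin δ cos θ ) = arcsin(0.061833) = 3.545°.
For the longitude increment, Δλ = atan2( sin θ sin δ cos φ₁, cos δ − sin φ₁ sin φ₂ ) = atan2(0.570896, 0.074653) = 82.550°.
λ₂ = λ₁ + Δλ = 99.113°.

longitude 99.113°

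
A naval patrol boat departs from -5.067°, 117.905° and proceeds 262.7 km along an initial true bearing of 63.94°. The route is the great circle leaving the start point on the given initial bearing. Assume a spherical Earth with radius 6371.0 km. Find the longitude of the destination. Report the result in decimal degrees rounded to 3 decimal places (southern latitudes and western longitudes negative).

Angular distance δ = d/R = 262.7 / 6371 = 0.041234 rad.
Converting: φ₁ = -0.088436 rad, θ = 1.115964 rad.
Destination latitude: φ₂ = arcsin( sin φ₁ cos δ + cos φ₁ sin δ cos θ ) = arcsin(-0.070207) = -4.026°.
Δλ = atan2( sin θ sin δ cos φ₁ , cos δ − sin φ₁ sin φ₂ ) = atan2(0.036886, 0.992949) = 0.037131 rad = 2.127°.
Hence λ₂ = 117.905° + 2.127° = 120.032°.

longitude 120.032°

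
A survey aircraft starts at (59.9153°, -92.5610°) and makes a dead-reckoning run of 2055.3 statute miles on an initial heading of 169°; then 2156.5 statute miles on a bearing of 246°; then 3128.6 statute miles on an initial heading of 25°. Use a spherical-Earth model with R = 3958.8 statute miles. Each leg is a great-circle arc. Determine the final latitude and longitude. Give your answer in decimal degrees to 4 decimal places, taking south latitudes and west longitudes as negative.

latitude 53.1830°, longitude -85.4686°

Apply the spherical direct solution leg by leg, carrying full precision between legs.
Leg 1: from (59.9153°, -92.5610°), δ = 2055.3/3958.8 = 0.519172 rad, θ = 169° → φ = 30.4722°, λ = -86.2547°.
Leg 2: from (30.4722°, -86.2547°), δ = 2156.5/3958.8 = 0.544736 rad, θ = 246° → φ = 14.5998°, λ = -115.5419°.
Leg 3: from (14.5998°, -115.5419°), δ = 3128.6/3958.8 = 0.790290 rad, θ = 25° → φ = 53.1830°, λ = -85.4686°.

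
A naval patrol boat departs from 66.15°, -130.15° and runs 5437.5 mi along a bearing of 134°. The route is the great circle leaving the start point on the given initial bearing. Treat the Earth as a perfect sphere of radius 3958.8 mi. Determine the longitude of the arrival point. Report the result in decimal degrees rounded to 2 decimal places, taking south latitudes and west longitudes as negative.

Angular distance δ = d/R = 5437.5 / 3958.8 = 1.373522 rad.
With φ₁ = 66.15° = 1.154535 rad and θ = 134° = 2.338741 rad:
Applying the spherical law of cosines for sides, sin φ₂ = sin φ₁ cos δ + cos φ₁ sin δ cos θ = -0.096173, so φ₂ = -5.52°.
Δλ = atan2( sin θ sin δ cos φ₁ , cos δ − sin φ₁ sin φ₂ ) = atan2(0.285219, 0.283957) = 0.787615 rad = 45.13°.
λ₂ = -130.15° + 45.13° = -85.02°.

longitude -85.02°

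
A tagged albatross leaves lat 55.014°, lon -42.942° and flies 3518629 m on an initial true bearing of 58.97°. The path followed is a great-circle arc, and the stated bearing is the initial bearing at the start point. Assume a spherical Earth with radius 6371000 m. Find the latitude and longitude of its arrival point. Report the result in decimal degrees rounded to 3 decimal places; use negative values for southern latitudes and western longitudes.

latitude 58.490°, longitude 16.393°

Angular distance δ = d/R = 3518629 / 6371000 = 0.552288 rad.
Converting: φ₁ = 0.960175 rad, θ = 1.029221 rad.
Destination latitude: φ₂ = arcsin( sin φ₁ cos δ + cos φ₁ sin δ cos θ ) = arcsin(0.852551) = 58.490°.
Δλ = atan2( sin θ sin δ cos φ₁ , cos δ − sin φ₁ sin φ₂ ) = atan2(0.257767, 0.152838) = 1.035591 rad = 59.335°.
λ₂ = -42.942° + 59.335° = 16.393°.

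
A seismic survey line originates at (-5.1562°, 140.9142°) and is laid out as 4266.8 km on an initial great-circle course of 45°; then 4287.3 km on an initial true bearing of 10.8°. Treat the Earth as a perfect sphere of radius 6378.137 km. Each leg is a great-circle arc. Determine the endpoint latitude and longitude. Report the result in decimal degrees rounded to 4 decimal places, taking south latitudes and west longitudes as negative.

Apply the spherical direct solution leg by leg, carrying full precision between legs.
Leg 1: from (-5.1562°, 140.9142°), δ = 4266.8/6378.137 = 0.668973 rad, θ = 45° → φ = 21.4851°, λ = 169.0317°.
Leg 2: from (21.4851°, 169.0317°), δ = 4287.3/6378.137 = 0.672187 rad, θ = 10.8° → φ = 58.8426°, λ = -177.9348°.

latitude 58.8426°, longitude -177.9348°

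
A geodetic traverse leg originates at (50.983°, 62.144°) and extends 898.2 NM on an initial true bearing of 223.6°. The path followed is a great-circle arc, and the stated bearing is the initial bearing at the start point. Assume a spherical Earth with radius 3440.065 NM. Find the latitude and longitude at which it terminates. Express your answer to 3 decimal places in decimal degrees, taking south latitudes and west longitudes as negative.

Central angle δ = d/R = 0.261100 rad.
With φ₁ = 50.983° = 0.889821 rad and θ = 223.6° = 3.902556 rad:
Destination latitude: φ₂ = arcsin( sin φ₁ cos δ + cos φ₁ sin δ cos θ ) = arcsin(0.632937) = 39.267°.
For the longitude increment, Δλ = atan2( sin θ sin δ cos φ₁, cos δ − sin φ₁ sin φ₂ ) = atan2(-0.112073, 0.474340) = -13.294°.
Hence λ₂ = 62.144° + -13.294° = 48.850°.

latitude 39.267°, longitude 48.850°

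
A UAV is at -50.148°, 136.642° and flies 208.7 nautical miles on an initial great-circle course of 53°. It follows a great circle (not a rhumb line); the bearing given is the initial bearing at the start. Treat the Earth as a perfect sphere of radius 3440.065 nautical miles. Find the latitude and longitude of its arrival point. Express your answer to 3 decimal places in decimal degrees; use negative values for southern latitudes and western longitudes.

latitude -47.980°, longitude 140.790°

δ = 208.7/3440.065 = 0.060667 rad (3.4760°).
Start latitude φ₁ = -0.875248 rad; initial bearing θ = 0.925025 rad.
sin φ₂ = sin φ₁ cos δ + cos φ₁ sin δ cos θ = (-0.767702)(0.998160) + (0.640807)(0.060630)(0.601815) = -0.742908
φ₂ = asin(-0.742908) = -0.837404 rad = -47.980°.
Then Δλ = atan2(0.031029, 0.427828) = 0.072400 rad, from sin θ sin δ cos φ₁ over cos δ − sin φ₁ sin φ₂.
Hence λ₂ = 136.642° + 4.148° = 140.790°.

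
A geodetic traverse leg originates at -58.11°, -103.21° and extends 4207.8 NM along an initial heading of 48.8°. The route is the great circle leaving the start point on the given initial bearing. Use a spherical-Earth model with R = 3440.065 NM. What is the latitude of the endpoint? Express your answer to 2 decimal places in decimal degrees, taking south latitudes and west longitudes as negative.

latitude 2.17°

Angular distance δ = d/R = 4207.8 / 3440.065 = 1.223175 rad.
Start latitude φ₁ = -1.014211 rad; initial bearing θ = 0.851721 rad.
Destination latitude: φ₂ = arcsin( sin φ₁ cos δ + cos φ₁ sin δ cos θ ) = arcsin(0.037920) = 2.17°.
Δλ = atan2( sin θ sin δ cos φ₁ , cos δ − sin φ₁ sin φ₂ ) = atan2(0.373718, 0.372860) = 0.786547 rad = 45.07°.
λ₂ = -103.21° + 45.07° = -58.14°.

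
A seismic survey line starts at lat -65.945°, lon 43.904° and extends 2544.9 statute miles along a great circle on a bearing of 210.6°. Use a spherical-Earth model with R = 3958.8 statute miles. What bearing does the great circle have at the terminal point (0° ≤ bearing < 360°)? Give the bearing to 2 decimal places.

Angular distance δ = d/R = 2544.9 / 3958.8 = 0.642846 rad.
Start latitude φ₁ = -1.150957 rad; initial bearing θ = 3.675663 rad.
Applying the spherical law of cosines for sides, sin φ₂ = sin φ₁ cos δ + cos φ₁ sin δ cos θ = -0.941208, so φ₂ = -70.255°.
For the longitude increment, Δλ = atan2( sin θ sin δ cos φ₁, cos δ − sin φ₁ sin φ₂ ) = atan2(-0.124387, -0.059076) = -115.405°.
λ₂ = 43.904° + -115.405° = -71.501°.
The forward bearing on arrival equals the back-azimuth from the destination plus 180°.
Back-azimuth from P₂ (-70.26°, -71.50°) to P₁ (-65.94°, 43.90°), with Δλ' = λ₁ − λ₂ = 115.40°: atan2( sin Δλ' cos φ₁ , cos φ₂ sin φ₁ − sin φ₂ cos φ₁ cos Δλ' ) = 142.11°.
Final bearing = (142.11° + 180°) mod 360° = 322.11°.

final bearing 322.11°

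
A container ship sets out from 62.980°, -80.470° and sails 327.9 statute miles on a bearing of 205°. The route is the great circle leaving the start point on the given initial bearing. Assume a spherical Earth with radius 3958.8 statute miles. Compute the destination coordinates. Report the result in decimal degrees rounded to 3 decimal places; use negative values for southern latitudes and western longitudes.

Angular distance δ = d/R = 327.9 / 3958.8 = 0.082828 rad.
Converting: φ₁ = 1.099208 rad, θ = 3.577925 rad.
Applying the spherical law of cosines for sides, sin φ₂ = sin φ₁ cos δ + cos φ₁ sin δ cos θ = 0.853729, so φ₂ = 58.620°.
Then Δλ = atan2(-0.015885, 0.236029) = -0.067198 rad, from sin θ sin δ cos φ₁ over cos δ − sin φ₁ sin φ₂.
λ₂ = λ₁ + Δλ = -84.320°.

latitude 58.620°, longitude -84.320°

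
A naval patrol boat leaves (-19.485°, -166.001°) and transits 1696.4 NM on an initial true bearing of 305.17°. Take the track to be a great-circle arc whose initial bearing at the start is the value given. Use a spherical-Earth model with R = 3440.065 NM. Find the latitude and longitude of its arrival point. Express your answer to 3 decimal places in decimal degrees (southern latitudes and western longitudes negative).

Angular distance δ = d/R = 1696.4 / 3440.065 = 0.493130 rad.
Start latitude φ₁ = -0.340077 rad; initial bearing θ = 5.326221 rad.
sin φ₂ = sin φ₁ cos δ + cos φ₁ sin δ cos θ = (-0.333560)(0.880855) + (0.942729)(0.473385)(0.576004) = -0.036762
φ₂ = asin(-0.036762) = -0.036771 rad = -2.107°.
Δλ = atan2( sin θ sin δ cos φ₁ , cos δ − sin φ₁ sin φ₂ ) = atan2(-0.364805, 0.868593) = -0.397624 rad = -22.782°.
λ₂ = -166.001° + -22.782° = -188.783°, normalized to (−180°, 180°] → 171.217°.

latitude -2.107°, longitude 171.217°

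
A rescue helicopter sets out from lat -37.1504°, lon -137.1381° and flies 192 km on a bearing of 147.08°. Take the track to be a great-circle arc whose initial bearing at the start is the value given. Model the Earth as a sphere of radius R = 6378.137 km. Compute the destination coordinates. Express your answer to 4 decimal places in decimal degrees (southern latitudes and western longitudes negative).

latitude -38.5922°, longitude -135.9389°

δ = 192/6378.137 = 0.030103 rad (1.7248°).
Converting: φ₁ = -0.648397 rad, θ = 2.567030 rad.
Destination latitude: φ₂ = arcsin( sin φ₁ cos δ + cos φ₁ sin δ cos θ ) = arcsin(-0.623774) = -38.5922°.
Then Δλ = atan2(0.013038, 0.622844) = 0.020930 rad, from sin θ sin δ cos φ₁ over cos δ − sin φ₁ sin φ₂.
λ₂ = λ₁ + Δλ = -135.9389°.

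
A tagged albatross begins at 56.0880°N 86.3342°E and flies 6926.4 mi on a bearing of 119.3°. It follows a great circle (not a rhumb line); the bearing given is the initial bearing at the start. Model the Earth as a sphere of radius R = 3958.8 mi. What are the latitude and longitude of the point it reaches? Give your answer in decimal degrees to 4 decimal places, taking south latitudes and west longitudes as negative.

The arc subtends δ = 6926.4/3958.8 = 1.749621 rad at the centre.
Converting: φ₁ = 0.978920 rad, θ = 2.082178 rad.
Destination latitude: φ₂ = arcsin( sin φ₁ cos δ + cos φ₁ sin δ cos θ ) = arcsin(-0.416298) = -24.6011°.
Then Δλ = atan2(0.478785, 0.167611) = 1.234055 rad, from sin θ sin δ cos φ₁ over cos δ − sin φ₁ sin φ₂.
λ₂ = 86.3342° + 70.7061° = 157.0403°.

latitude -24.6011°, longitude 157.0403°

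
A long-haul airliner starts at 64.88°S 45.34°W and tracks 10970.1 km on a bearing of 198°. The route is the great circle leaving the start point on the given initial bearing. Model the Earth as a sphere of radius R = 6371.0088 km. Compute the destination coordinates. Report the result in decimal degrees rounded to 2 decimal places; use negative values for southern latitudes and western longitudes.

latitude -15.24°, longitude 153.12°

Angular distance δ = d/R = 10970.1 / 6371.0088 = 1.721878 rad.
Start latitude φ₁ = -1.132370 rad; initial bearing θ = 3.455752 rad.
Applying the spherical law of cosines for sides, sin φ₂ = sin φ₁ cos δ + cos φ₁ sin δ cos θ = -0.262867, so φ₂ = -15.24°.
For the longitude increment, Δλ = atan2( sin θ sin δ cos φ₁, cos δ − sin φ₁ sin φ₂ ) = atan2(-0.129688, -0.388512) = -161.54°.
λ₂ = -45.34° + -161.54° = -206.88°, normalized to (−180°, 180°] → 153.12°.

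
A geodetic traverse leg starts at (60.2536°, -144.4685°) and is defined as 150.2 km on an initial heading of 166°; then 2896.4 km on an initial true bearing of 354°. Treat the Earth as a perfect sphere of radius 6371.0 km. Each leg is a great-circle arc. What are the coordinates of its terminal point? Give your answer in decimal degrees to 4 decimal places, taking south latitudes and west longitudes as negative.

latitude 84.2322°, longitude -171.0121°

Apply the spherical direct solution leg by leg, carrying full precision between legs.
Leg 1: from (60.2536°, -144.4685°), δ = 150.2/6371 = 0.023576 rad, θ = 166° → φ = 58.9414°, λ = -143.8351°.
Leg 2: from (58.9414°, -143.8351°), δ = 2896.4/6371 = 0.454623 rad, θ = 354° → φ = 84.2322°, λ = -171.0121°.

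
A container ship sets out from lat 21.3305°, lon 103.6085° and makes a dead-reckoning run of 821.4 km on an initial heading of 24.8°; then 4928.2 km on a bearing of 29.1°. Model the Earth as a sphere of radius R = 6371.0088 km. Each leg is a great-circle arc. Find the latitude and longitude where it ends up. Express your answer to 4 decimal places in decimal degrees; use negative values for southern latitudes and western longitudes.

latitude 61.0321°, longitude 151.6638°

Apply the spherical direct solution leg by leg, carrying full precision between legs.
Leg 1: from (21.3305°, 103.6085°), δ = 821.4/6371.0088 = 0.128928 rad, θ = 24.8° → φ = 27.9984°, λ = 107.1102°.
Leg 2: from (27.9984°, 107.1102°), δ = 4928.2/6371.0088 = 0.773535 rad, θ = 29.1° → φ = 61.0321°, λ = 151.6638°.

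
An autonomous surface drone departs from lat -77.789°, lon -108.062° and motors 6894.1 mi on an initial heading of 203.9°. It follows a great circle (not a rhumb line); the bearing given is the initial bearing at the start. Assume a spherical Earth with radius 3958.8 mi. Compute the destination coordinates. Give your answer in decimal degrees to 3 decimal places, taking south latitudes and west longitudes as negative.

latitude -1.408°, longitude 95.477°

The arc subtends δ = 6894.1/3958.8 = 1.741462 rad at the centre.
Start latitude φ₁ = -1.357674 rad; initial bearing θ = 3.558726 rad.
Destination latitude: φ₂ = arcsin( sin φ₁ cos δ + cos φ₁ sin δ cos θ ) = arcsin(-0.024571) = -1.408°.
For the longitude increment, Δλ = atan2( sin θ sin δ cos φ₁, cos δ − sin φ₁ sin φ₂ ) = atan2(-0.084448, -0.193853) = -156.461°.
λ₂ = -108.062° + -156.461° = -264.523°, normalized to (−180°, 180°] → 95.477°.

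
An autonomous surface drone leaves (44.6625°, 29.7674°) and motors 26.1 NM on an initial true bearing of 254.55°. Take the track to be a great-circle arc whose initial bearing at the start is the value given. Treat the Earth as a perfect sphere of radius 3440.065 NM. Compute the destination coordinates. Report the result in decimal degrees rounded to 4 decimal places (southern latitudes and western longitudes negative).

latitude 44.5452°, longitude 29.1795°

Central angle δ = d/R = 0.007587 rad.
With φ₁ = 44.6625° = 0.779508 rad and θ = 254.55° = 4.442736 rad:
sin φ₂ = sin φ₁ cos δ + cos φ₁ sin δ cos θ = (0.702929)(0.999971) + (0.711260)(0.007587)(-0.266397) = 0.701472
φ₂ = asin(0.701472) = 0.777460 rad = 44.5452°.
For the longitude increment, Δλ = atan2( sin θ sin δ cos φ₁, cos δ − sin φ₁ sin φ₂ ) = atan2(-0.005201, 0.506886) = -0.5879°.
λ₂ = λ₁ + Δλ = 29.1795°.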